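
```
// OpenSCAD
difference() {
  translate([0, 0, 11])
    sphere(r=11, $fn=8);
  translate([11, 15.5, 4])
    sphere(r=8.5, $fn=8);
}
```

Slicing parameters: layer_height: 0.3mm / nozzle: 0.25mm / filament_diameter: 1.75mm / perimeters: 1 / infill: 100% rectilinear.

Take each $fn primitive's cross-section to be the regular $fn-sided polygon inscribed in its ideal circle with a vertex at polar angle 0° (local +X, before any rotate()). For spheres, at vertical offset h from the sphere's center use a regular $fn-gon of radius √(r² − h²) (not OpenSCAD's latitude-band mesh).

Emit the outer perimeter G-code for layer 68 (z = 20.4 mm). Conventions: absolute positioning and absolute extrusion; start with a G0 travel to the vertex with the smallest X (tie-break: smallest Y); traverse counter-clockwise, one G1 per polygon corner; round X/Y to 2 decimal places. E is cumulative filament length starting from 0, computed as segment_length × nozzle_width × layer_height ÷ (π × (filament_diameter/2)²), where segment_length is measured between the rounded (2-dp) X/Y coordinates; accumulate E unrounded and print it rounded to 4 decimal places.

At z = 20.4 mm: the r=11 sphere contributes a regular 8-gon of circumradius √(11²−9.4²) = 5.713; the sphere at (11, 15.5) is not intersected at this z (|z−center|=16.400 > r=8.5); Subtracting the remaining from the first: none of the subtracted shapes is present at this height, so the r=11 sphere is unchanged — 1 connected region. The outline is a single polygon with 8 vertices. Extrusion per mm of travel: 0.25 × 0.3 / (π × 0.875²) = 0.031181. Accumulating E over each segment gives final E = 1.0905.

G0 X-5.71 Y0.00 Z20.40
G1 X-4.04 Y-4.04 E0.1363
G1 X0.00 Y-5.71 E0.2726
G1 X4.04 Y-4.04 E0.4089
G1 X5.71 Y0.00 E0.5452
G1 X4.04 Y4.04 E0.6816
G1 X0.00 Y5.71 E0.8179
G1 X-4.04 Y4.04 E0.9542
G1 X-5.71 Y0.00 E1.0905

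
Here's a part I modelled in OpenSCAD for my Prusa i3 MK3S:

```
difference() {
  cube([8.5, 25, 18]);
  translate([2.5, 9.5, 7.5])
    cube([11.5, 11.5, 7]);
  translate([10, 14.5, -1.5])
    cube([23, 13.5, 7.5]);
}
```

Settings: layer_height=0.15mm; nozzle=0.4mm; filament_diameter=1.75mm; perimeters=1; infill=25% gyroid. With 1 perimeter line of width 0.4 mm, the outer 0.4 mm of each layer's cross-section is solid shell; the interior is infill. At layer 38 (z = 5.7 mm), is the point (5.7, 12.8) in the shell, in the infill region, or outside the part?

At z = 5.7 mm: the 8.5×25 cube contributes its full rectangle; the cube at (2.5, 9.5) does not reach this height (z outside [7.5, 14.5]); the 23×13.5 cube at (10, 14.5) contributes its full rectangle; After the difference (first − rest): starting from the 8.5×25 cube, the 23×13.5 cube at (10, 14.5) misses the remaining region (no effect) — 1 connected region. Overall, the cross-section is a single solid region. The nearest boundary edge runs (8.50, 25.00)→(8.50, 0.00); distance from the point to it = 2.80 mm. The point is inside the cross-section and 2.80 mm from the nearest boundary — more than the 0.4 mm shell width (1 × 0.4), so it's in the infill interior.

infill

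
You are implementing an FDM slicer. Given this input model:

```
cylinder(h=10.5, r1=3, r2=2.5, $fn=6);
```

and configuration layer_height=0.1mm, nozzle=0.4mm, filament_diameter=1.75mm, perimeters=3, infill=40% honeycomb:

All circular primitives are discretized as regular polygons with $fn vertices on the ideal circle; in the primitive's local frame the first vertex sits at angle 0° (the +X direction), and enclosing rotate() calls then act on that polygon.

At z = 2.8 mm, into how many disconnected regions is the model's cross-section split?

1

At z = 2.8 mm: the cone: at t=0.267 of its height the radius interpolates to r₁+(r₂−r₁)t = 2.867, giving a regular 6-gon of that circumradius. The result has 1 disconnected region.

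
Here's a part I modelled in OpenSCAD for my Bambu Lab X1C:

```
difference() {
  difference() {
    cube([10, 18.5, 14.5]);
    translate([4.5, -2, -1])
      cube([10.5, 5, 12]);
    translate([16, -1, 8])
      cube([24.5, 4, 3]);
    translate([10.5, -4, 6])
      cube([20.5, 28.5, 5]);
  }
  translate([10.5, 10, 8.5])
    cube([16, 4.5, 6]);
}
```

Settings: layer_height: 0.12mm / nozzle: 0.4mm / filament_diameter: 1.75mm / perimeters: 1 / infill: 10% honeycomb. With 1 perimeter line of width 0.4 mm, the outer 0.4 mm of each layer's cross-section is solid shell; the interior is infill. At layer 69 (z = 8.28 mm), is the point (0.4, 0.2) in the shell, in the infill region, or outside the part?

At z = 8.28 mm: the cube is present — its section is the full 10×18.5 rectangle; the cube at (4.5, -2) (footprint 10.5×5) is included at this height; the cube at (16, -1) is present — its section is the full 24.5×4 rectangle; the cube at (10.5, -4) is present — its section is the full 20.5×28.5 rectangle; After the difference (first − rest): starting from the 10×18.5 cube, the 10.5×5 cube at (4.5, -2) partially overlaps it — only the 16.50 mm² overlap (of its 52.50 mm²) is removed, clipping the outline; the 24.5×4 cube at (16, -1) misses the remaining region (no effect); the 20.5×28.5 cube at (10.5, -4) misses the remaining region (no effect) — 1 connected region; the cube at (10.5, 10) is absent (z outside [8.5, 14.5]); After the difference (first − rest): none of the subtracted shapes is present at this height, so that combined region is unchanged — 1 connected region. Overall, the cross-section is a single solid region. The nearest boundary edge runs (4.50, 0.00)→(0.00, 0.00); distance from the point to it = 0.20 mm. The point is inside the cross-section, 0.20 mm from the nearest boundary — within the 0.4 mm shell band (1 × 0.4).

shell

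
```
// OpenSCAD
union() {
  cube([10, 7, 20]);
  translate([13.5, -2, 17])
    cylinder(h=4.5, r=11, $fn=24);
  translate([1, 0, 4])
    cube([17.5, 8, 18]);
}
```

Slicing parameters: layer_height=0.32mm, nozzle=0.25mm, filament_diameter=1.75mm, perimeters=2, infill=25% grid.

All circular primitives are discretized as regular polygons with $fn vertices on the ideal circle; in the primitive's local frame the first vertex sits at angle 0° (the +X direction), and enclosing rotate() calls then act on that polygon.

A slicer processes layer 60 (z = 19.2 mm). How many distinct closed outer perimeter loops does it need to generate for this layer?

At z = 19.2 mm: the cube (footprint 10×7) is included at this height; the cylinder at (13.5, -2): section is a regular 24-gon, circumradius r=11; the cube at (1, 0) is present — its section is the full 17.5×8 rectangle; Taking the union: the regions partially overlap (shared area 172.34 mm²), so overlapping operands fuse into one piece — 1 connected region. The result has 1 disconnected region.

1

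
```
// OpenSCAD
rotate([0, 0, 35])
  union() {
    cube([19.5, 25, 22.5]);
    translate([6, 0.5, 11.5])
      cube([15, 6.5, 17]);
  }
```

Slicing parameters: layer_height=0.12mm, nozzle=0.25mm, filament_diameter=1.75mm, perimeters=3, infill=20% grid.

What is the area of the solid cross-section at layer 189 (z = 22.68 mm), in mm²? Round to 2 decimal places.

97.50 mm²

At z = 22.68 mm: the cube is absent (z outside [0, 22.5]); the cube at (6, 0.5) (footprint 15×6.5) is included at this height (area 97.50 mm²); Combining (union): only the 15×6.5 cube at (6, 0.5) is present, so the union is just that shape — area = 97.50 mm²; (whole slice rotated 35° about Z — lengths, areas and connectivity unchanged). Overall, the cross-section is a single solid region. Net area = 97.50 mm².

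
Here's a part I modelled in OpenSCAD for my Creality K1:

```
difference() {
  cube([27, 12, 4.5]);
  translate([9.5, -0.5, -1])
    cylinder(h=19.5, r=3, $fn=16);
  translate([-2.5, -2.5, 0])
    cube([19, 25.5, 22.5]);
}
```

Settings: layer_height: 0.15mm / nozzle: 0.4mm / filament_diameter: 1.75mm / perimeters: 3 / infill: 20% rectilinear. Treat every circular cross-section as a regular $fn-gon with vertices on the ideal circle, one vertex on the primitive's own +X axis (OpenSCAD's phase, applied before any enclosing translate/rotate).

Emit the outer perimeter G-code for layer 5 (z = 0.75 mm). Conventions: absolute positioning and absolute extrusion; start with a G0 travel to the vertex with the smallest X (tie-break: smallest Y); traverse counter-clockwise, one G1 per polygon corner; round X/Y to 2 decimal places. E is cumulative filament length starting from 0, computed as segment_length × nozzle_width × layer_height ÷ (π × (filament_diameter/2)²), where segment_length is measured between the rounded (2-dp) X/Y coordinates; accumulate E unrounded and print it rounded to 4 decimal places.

At z = 0.75 mm: the cube is present — its section is the full 27×12 rectangle; the r=3 cylinder at (9.5, -0.5) gives a regular 16-gon of circumradius 3 (constant along its height); the cube at (-2.5, -2.5) (footprint 19×25.5) is included at this height; Taking the first minus the rest: starting from the 27×12 cube, the r=3 cylinder at (9.5, -0.5) partially overlaps it — only the 10.83 mm² overlap (of its 27.55 mm²) is removed, clipping the outline; the 19×25.5 cube at (-2.5, -2.5) partially overlaps it — only the 187.17 mm² overlap (of its 484.50 mm²) is removed, clipping the outline — 1 connected region. The outline is a single polygon with 4 vertices. Extrusion per mm of travel: 0.4 × 0.15 / (π × 0.875²) = 0.024945. Accumulating E over each segment gives final E = 1.1225.

G0 X16.50 Y0.00 Z0.75
G1 X27.00 Y0.00 E0.2619
G1 X27.00 Y12.00 E0.5613
G1 X16.50 Y12.00 E0.8232
G1 X16.50 Y0.00 E1.1225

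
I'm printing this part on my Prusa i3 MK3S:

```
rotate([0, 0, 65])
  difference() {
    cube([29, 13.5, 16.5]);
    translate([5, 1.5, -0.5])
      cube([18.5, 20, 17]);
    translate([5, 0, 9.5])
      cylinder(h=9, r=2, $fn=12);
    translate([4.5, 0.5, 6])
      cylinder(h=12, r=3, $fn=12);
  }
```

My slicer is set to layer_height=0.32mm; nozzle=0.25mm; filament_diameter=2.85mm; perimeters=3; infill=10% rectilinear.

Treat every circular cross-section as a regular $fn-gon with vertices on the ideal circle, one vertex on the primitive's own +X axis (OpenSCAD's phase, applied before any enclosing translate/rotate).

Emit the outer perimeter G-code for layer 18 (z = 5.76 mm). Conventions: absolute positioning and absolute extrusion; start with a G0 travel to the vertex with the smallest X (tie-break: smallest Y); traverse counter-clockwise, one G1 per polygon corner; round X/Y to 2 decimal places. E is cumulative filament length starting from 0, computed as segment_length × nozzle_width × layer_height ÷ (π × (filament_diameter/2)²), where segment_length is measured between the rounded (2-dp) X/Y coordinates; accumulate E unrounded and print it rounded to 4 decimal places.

At z = 5.76 mm: the cube (footprint 29×13.5) is included at this height; the cube at (5, 1.5) is present — its section is the full 18.5×20 rectangle; the cylinder at (5, 0) is absent (z outside [9.5, 18.5]); the cylinder at (4.5, 0.5) does not reach this height (z outside [6, 18]); After the difference (first − rest): starting from the 29×13.5 cube, the 18.5×20 cube at (5, 1.5) partially overlaps it — only the 222.00 mm² overlap (of its 370.00 mm²) is removed, clipping the outline — 1 connected region; (whole slice rotated 65° about Z — lengths, areas and connectivity unchanged). The outline is a single polygon with 8 vertices. Extrusion per mm of travel: 0.25 × 0.32 / (π × 1.425²) = 0.012540. Accumulating E over each segment gives final E = 1.3669.

G0 X-12.24 Y5.71 Z5.76
G1 X0.00 Y0.00 E0.1694
G1 X12.26 Y26.28 E0.5330
G1 X0.02 Y31.99 E0.7024
G1 X-2.30 Y27.00 E0.7714
G1 X8.57 Y21.93 E0.9218
G1 X0.75 Y5.17 E1.1538
G1 X-10.12 Y10.24 E1.3042
G1 X-12.24 Y5.71 E1.3669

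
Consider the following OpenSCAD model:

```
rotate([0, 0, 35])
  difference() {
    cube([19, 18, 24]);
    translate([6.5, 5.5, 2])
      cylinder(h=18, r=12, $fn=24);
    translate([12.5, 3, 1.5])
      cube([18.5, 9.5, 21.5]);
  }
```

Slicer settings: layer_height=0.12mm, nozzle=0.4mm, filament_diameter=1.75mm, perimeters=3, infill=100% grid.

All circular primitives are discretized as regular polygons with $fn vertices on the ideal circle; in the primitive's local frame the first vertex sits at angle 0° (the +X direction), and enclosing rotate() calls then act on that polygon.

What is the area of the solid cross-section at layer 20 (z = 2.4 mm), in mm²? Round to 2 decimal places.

46.99 mm²

At z = 2.4 mm: the cube (footprint 19×18) is included at this height (area 342.00 mm²); the r=12 cylinder at (6.5, 5.5) gives a regular 24-gon of circumradius 12 (constant along its height) (area = (24/2)·12.000²·sin(360°/24) = 447.24 mm²); the 18.5×9.5 cube at (12.5, 3) contributes its full rectangle (area 175.75 mm²); After the difference (first − rest): starting from the 19×18 cube (342.00 mm²), the r=12 cylinder at (6.5, 5.5) partially overlaps it — only the 284.31 mm² overlap (of its 447.24 mm²) is removed, clipping the outline; the 18.5×9.5 cube at (12.5, 3) partially overlaps it — only the 10.71 mm² overlap (of its 175.75 mm²) is removed, clipping the outline — area = 46.99 mm²; (whole slice rotated 35° about Z — lengths, areas and connectivity unchanged). Overall, the cross-section has 2 separate islands. Net area = 46.99 mm².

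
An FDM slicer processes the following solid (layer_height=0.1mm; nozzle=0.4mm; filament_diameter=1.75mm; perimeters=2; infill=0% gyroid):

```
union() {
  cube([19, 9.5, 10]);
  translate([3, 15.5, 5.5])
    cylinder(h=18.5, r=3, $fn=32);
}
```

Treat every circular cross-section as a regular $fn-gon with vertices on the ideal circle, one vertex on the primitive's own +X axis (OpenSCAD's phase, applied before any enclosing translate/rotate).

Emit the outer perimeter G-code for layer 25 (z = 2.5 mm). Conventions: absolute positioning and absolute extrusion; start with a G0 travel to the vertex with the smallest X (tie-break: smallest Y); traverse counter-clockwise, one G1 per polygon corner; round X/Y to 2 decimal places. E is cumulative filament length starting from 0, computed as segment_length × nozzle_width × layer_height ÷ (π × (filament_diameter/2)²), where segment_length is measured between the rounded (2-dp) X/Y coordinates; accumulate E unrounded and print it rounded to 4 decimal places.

At z = 2.5 mm: the cube is present — its section is the full 19×9.5 rectangle; the cylinder at (3, 15.5) is not intersected at this z (z outside [5.5, 24]); Combining (union): only the 19×9.5 cube is present, so the union is just that shape — 1 connected region. The outline is a single polygon with 4 vertices. Extrusion per mm of travel: 0.4 × 0.1 / (π × 0.875²) = 0.016630. Accumulating E over each segment gives final E = 0.9479.

G0 X0.00 Y0.00 Z2.50
G1 X19.00 Y0.00 E0.3160
G1 X19.00 Y9.50 E0.4740
G1 X0.00 Y9.50 E0.7899
G1 X0.00 Y0.00 E0.9479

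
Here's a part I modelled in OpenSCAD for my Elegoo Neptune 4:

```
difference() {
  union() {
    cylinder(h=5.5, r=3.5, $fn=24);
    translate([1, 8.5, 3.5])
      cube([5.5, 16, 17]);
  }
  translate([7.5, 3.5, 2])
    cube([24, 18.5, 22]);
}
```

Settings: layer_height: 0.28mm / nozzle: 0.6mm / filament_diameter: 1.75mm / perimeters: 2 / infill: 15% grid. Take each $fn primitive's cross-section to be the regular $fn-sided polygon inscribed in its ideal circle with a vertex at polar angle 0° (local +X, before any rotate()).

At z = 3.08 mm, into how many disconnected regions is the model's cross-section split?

At z = 3.08 mm: the cylinder: section is a regular 24-gon, circumradius r=3.5; the cube at (1, 8.5) does not reach this height (z outside [3.5, 20.5]); Combining (union): only the r=3.5 cylinder is present, so the union is just that shape — 1 connected region; the cube at (7.5, 3.5) is present — its section is the full 24×18.5 rectangle; Subtracting the remaining from the first: starting from the result so far, the 24×18.5 cube at (7.5, 3.5) misses the remaining region (no effect) — 1 connected region. The result has 1 disconnected region.

1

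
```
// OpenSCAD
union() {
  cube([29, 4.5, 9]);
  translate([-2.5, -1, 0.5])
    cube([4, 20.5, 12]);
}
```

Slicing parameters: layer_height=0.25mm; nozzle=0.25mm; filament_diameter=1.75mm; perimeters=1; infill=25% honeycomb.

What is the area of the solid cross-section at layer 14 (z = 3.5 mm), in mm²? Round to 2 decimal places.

At z = 3.5 mm: the cube (footprint 29×4.5) is included at this height (area 130.50 mm²); the cube at (-2.5, -1) is present — its section is the full 4×20.5 rectangle (area 82.00 mm²); Taking the union: the regions partially overlap — summed areas 212.50 mm² minus the doubly-counted overlap 6.75 mm² gives 205.75 mm² — area = 205.75 mm². Overall, the cross-section is a single solid region. Net area = 205.75 mm².

205.75 mm²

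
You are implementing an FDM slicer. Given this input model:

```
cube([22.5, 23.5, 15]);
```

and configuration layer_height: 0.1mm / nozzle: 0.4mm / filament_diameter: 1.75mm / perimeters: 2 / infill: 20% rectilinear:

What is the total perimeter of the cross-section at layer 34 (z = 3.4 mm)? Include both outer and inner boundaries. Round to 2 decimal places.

92.00 mm

At z = 3.4 mm: the 22.5×23.5 cube contributes its full rectangle (perimeter 92.00 mm). Overall, the cross-section is a single solid region. Total boundary length (outer) = 92.00 mm.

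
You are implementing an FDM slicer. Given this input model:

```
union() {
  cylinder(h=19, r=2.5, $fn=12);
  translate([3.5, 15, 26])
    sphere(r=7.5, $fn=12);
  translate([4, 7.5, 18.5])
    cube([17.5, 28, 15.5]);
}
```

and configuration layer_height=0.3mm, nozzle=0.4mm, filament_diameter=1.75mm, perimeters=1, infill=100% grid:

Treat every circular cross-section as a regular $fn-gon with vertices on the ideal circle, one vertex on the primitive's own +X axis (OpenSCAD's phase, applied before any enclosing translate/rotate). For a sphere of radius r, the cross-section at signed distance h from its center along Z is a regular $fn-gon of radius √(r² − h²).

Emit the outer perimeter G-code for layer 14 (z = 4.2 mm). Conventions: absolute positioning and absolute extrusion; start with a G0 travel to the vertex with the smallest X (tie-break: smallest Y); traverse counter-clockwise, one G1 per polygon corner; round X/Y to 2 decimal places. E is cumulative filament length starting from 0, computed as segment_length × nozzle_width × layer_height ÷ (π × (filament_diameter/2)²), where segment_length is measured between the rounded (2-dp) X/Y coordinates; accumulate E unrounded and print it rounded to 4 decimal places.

G0 X-2.50 Y0.00 Z4.20
G1 X-2.17 Y-1.25 E0.0645
G1 X-1.25 Y-2.17 E0.1294
G1 X0.00 Y-2.50 E0.1939
G1 X1.25 Y-2.17 E0.2584
G1 X2.17 Y-1.25 E0.3233
G1 X2.50 Y0.00 E0.3878
G1 X2.17 Y1.25 E0.4523
G1 X1.25 Y2.17 E0.5172
G1 X0.00 Y2.50 E0.5817
G1 X-1.25 Y2.17 E0.6462
G1 X-2.17 Y1.25 E0.7111
G1 X-2.50 Y0.00 E0.7756

At z = 4.2 mm: the r=2.5 cylinder contributes a regular 12-gon of circumradius 2.5; the sphere at (3.5, 15) does not reach this height (|z−center|=21.800 > r=7.5); the cube at (4, 7.5) is not intersected at this z (z outside [18.5, 34]); Merging all regions: only the r=2.5 cylinder is present, so the union is just that shape — 1 connected region. The outline is a single polygon with 12 vertices. Extrusion per mm of travel: 0.4 × 0.3 / (π × 0.875²) = 0.049890. Accumulating E over each segment gives final E = 0.7756.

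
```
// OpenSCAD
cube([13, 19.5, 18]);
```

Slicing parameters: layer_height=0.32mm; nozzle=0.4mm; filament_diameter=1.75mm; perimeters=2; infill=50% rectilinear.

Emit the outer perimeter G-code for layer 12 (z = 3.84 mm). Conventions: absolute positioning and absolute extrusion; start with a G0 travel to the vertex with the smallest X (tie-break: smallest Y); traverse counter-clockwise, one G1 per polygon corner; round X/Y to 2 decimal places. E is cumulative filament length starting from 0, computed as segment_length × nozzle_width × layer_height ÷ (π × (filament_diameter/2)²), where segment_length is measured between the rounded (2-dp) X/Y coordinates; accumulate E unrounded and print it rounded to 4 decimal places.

G0 X0.00 Y0.00 Z3.84
G1 X13.00 Y0.00 E0.6918
G1 X13.00 Y19.50 E1.7295
G1 X0.00 Y19.50 E2.4213
G1 X0.00 Y0.00 E3.4591

At z = 3.84 mm: the 13×19.5 cube contributes its full rectangle. The outline is a single polygon with 4 vertices. Extrusion per mm of travel: 0.4 × 0.32 / (π × 0.875²) = 0.053216. Accumulating E over each segment gives final E = 3.4591.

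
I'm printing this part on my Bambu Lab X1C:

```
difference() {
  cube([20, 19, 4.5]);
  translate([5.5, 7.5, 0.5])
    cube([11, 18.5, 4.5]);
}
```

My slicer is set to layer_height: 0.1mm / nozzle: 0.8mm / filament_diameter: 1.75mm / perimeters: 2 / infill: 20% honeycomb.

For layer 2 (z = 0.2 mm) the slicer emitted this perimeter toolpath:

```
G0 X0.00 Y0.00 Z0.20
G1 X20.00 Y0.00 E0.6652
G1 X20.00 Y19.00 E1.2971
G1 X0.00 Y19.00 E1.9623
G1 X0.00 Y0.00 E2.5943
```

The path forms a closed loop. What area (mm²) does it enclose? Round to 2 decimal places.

380.00 mm²

Apply the shoelace formula to the sequence of (X, Y) vertices; enclosed area = 380.00 mm².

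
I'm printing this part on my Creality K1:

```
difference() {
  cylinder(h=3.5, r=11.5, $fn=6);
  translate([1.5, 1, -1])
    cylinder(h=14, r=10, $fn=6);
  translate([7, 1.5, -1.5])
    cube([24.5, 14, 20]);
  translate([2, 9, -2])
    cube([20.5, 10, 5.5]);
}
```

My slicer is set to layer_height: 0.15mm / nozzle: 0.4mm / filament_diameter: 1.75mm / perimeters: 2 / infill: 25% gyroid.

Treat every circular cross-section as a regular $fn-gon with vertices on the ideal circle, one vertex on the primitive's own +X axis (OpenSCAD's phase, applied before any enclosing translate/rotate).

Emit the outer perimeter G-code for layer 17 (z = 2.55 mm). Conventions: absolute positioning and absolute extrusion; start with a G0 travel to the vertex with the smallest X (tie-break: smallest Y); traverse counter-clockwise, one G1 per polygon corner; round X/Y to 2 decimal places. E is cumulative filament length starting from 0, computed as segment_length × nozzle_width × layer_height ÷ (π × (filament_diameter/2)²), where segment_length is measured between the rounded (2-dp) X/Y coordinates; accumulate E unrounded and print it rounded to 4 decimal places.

At z = 2.55 mm: the r=11.5 cylinder contributes a regular 6-gon of circumradius 11.5; the r=10 cylinder at (1.5, 1) contributes a regular 6-gon of circumradius 10; the cube at (7, 1.5) is present — its section is the full 24.5×14 rectangle; the cube at (2, 9) (footprint 20.5×10) is included at this height; After the difference (first − rest): starting from the r=11.5 cylinder, the r=10 cylinder at (1.5, 1) partially overlaps it — only the 254.66 mm² overlap (of its 259.81 mm²) is removed, clipping the outline; the 24.5×14 cube at (7, 1.5) misses the remaining region (no effect); the 20.5×10 cube at (2, 9) partially overlaps it — only the 1.15 mm² overlap (of its 205.00 mm²) is removed, clipping the outline — 1 connected region. The outline is a single polygon with 12 vertices. Extrusion per mm of travel: 0.4 × 0.15 / (π × 0.875²) = 0.024945. Accumulating E over each segment gives final E = 2.4833.

G0 X-11.50 Y0.00 Z2.55
G1 X-5.75 Y-9.96 E0.2869
G1 X5.75 Y-9.96 E0.5738
G1 X11.50 Y0.00 E0.8606
G1 X11.21 Y0.50 E0.8751
G1 X6.50 Y-7.66 E1.1101
G1 X-3.50 Y-7.66 E1.3595
G1 X-8.50 Y1.00 E1.6090
G1 X-3.50 Y9.66 E1.8584
G1 X2.00 Y9.66 E1.9956
G1 X2.00 Y9.96 E2.0031
G1 X-5.75 Y9.96 E2.1964
G1 X-11.50 Y0.00 E2.4833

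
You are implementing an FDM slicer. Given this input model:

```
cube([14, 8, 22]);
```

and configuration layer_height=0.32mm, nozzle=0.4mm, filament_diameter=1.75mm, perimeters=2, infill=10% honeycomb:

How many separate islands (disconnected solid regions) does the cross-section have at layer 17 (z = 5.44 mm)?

1

At z = 5.44 mm: the 14×8 cube contributes its full rectangle. Overall, the cross-section is a single solid region. Island count = 1.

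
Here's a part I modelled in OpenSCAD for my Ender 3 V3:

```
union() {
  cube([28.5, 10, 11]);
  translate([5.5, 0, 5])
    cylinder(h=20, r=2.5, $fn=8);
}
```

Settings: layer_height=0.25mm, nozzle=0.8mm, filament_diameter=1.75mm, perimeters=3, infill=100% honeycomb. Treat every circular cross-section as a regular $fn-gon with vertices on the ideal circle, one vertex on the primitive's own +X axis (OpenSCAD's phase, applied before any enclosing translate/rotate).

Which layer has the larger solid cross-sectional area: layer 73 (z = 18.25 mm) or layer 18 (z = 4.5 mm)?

layer 18 (z = 4.5 mm)

Layer 73 (z = 18.25): the cube does not reach this height (z outside [0, 11]); the cylinder at (5.5, 0): section is a regular 8-gon, circumradius r=2.5 (area = (8/2)·2.500²·sin(360°/8) = 17.68 mm²); Combining (union): only the r=2.5 cylinder at (5.5, 0) is present, so the union is just that shape — area = 17.68 mm². So its area = 17.68 mm². Layer 18 (z = 4.5): the cube is present — its section is the full 28.5×10 rectangle (area 285.00 mm²); the cylinder at (5.5, 0) is not intersected at this z (z outside [5, 25]); Taking the union: only the 28.5×10 cube is present, so the union is just that shape — area = 285.00 mm². So its area = 285.00 mm². Layer 18 is larger (285.00 vs 17.68 mm²).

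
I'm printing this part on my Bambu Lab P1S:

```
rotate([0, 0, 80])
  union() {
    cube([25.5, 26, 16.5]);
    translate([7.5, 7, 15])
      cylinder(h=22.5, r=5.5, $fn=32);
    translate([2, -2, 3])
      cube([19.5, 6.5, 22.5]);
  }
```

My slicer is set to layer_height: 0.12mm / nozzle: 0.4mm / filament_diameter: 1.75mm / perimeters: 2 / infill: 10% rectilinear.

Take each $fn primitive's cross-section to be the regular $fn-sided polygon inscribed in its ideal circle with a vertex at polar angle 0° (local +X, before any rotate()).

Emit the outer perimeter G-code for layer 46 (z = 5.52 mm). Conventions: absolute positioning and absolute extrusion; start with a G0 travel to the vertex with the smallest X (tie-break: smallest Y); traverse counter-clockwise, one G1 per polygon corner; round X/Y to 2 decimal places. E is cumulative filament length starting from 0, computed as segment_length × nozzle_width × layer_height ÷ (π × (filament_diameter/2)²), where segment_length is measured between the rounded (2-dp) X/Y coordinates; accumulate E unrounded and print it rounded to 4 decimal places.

At z = 5.52 mm: the 25.5×26 cube contributes its full rectangle; the cylinder at (7.5, 7) is absent (z outside [15, 37.5]); the cube at (2, -2) (footprint 19.5×6.5) is included at this height; Combining (union): the regions partially overlap (shared area 87.75 mm²), so overlapping operands fuse into one piece — 1 connected region; (rotated 80° about Z; rotation is an isometry so areas/perimeters/island counts are preserved). The outline is a single polygon with 8 vertices. Extrusion per mm of travel: 0.4 × 0.12 / (π × 0.875²) = 0.019956. Accumulating E over each segment gives final E = 2.1358.

G0 X-25.61 Y4.51 Z5.52
G1 X0.00 Y0.00 E0.5189
G1 X0.35 Y1.97 E0.5589
G1 X2.32 Y1.62 E0.5988
G1 X5.70 Y20.83 E0.9880
G1 X3.73 Y21.17 E1.0279
G1 X4.43 Y25.11 E1.1078
G1 X-21.18 Y29.63 E1.6268
G1 X-25.61 Y4.51 E2.1358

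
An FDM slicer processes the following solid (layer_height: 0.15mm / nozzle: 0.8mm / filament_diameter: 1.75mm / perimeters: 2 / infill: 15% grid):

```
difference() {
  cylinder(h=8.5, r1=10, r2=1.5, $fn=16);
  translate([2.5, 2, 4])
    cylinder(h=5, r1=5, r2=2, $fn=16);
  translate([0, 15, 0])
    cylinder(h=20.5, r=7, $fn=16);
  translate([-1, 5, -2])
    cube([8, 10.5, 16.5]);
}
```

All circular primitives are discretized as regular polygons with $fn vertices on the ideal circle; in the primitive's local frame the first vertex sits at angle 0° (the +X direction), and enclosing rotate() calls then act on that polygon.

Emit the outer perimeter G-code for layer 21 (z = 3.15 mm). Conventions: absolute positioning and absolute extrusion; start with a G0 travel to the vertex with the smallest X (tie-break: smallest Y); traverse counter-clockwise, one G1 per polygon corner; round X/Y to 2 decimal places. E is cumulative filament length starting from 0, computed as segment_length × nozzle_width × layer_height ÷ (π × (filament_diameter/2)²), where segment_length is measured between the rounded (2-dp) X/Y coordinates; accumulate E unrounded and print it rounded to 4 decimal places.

G0 X-6.85 Y0.00 Z3.15
G1 X-6.33 Y-2.62 E0.1333
G1 X-4.84 Y-4.84 E0.2667
G1 X-2.62 Y-6.33 E0.4000
G1 X0.00 Y-6.85 E0.5333
G1 X2.62 Y-6.33 E0.6666
G1 X4.84 Y-4.84 E0.8000
G1 X6.33 Y-2.62 E0.9333
G1 X6.85 Y0.00 E1.0666
G1 X6.33 Y2.62 E1.1999
G1 X4.84 Y4.84 E1.3333
G1 X4.61 Y5.00 E1.3472
G1 X-1.00 Y5.00 E1.6271
G1 X-1.00 Y6.65 E1.7094
G1 X-2.62 Y6.33 E1.7918
G1 X-4.84 Y4.84 E1.9252
G1 X-6.33 Y2.62 E2.0586
G1 X-6.85 Y0.00 E2.1919

At z = 3.15 mm: the cone contributes a regular 16-gon of circumradius 6.850 (interpolated between r1=10 and r2=1.5 at t=0.371); the cone at (2.5, 2) is not intersected at this z (z outside [4, 9]); the cylinder at (0, 15): section is a regular 16-gon, circumradius r=7; the cube at (-1, 5) (footprint 8×10.5) is included at this height; Subtracting the remaining from the first: starting from the cone, the r=7 cylinder at (0, 15) misses the remaining region (no effect); the 8×10.5 cube at (-1, 5) partially overlaps it — only the 7.24 mm² overlap (of its 84.00 mm²) is removed, clipping the outline — 1 connected region. The outline is a single polygon with 17 vertices. Extrusion per mm of travel: 0.8 × 0.15 / (π × 0.875²) = 0.049890. Accumulating E over each segment gives final E = 2.1919.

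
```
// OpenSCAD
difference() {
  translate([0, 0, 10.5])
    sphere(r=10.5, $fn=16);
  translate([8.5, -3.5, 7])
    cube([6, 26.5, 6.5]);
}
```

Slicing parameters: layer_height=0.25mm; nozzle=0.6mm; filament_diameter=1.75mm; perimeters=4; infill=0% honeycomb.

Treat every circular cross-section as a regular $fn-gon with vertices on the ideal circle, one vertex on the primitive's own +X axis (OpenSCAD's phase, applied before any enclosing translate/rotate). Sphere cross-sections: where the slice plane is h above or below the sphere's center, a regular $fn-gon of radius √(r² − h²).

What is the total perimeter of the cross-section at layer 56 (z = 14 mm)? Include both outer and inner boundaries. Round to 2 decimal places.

61.80 mm

At z = 14 mm: the sphere: section is a regular 16-gon, circumradius = √(r²−h²) = √(10.5²−3.5²) = 9.899 (perimeter = 2·16·9.899·sin(180°/16) = 61.80 mm); the cube at (8.5, -3.5) is not intersected at this z (z outside [7, 13.5]); Subtracting the remaining from the first: none of the subtracted shapes is present at this height, so the r=10.5 sphere is unchanged — boundary = 61.80 mm. Overall, the cross-section is a single solid region. Total boundary length (outer) = 61.80 mm.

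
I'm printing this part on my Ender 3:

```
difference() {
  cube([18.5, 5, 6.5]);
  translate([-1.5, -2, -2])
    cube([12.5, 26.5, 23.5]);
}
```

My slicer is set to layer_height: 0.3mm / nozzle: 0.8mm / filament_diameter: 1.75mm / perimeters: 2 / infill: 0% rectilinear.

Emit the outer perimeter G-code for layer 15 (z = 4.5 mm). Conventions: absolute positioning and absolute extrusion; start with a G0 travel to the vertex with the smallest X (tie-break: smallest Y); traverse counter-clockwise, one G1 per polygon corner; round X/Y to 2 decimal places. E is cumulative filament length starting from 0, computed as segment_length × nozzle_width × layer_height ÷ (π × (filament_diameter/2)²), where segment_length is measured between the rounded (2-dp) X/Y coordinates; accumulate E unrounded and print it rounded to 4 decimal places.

G0 X11.00 Y0.00 Z4.50
G1 X18.50 Y0.00 E0.7484
G1 X18.50 Y5.00 E1.2473
G1 X11.00 Y5.00 E1.9956
G1 X11.00 Y0.00 E2.4945

At z = 4.5 mm: the 18.5×5 cube contributes its full rectangle; the cube at (-1.5, -2) is present — its section is the full 12.5×26.5 rectangle; Taking the first minus the rest: starting from the 18.5×5 cube, the 12.5×26.5 cube at (-1.5, -2) partially overlaps it — only the 55.00 mm² overlap (of its 331.25 mm²) is removed, clipping the outline — 1 connected region. The outline is a single polygon with 4 vertices. Extrusion per mm of travel: 0.8 × 0.3 / (π × 0.875²) = 0.099780. Accumulating E over each segment gives final E = 2.4945.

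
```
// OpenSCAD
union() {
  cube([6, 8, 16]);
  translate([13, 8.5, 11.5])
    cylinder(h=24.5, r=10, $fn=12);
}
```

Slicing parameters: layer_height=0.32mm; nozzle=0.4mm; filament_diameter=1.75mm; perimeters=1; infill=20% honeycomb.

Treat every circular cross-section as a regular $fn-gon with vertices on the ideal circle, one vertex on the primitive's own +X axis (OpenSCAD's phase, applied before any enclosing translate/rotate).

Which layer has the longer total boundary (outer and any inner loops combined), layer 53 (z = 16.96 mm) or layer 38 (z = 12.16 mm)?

layer 38 (z = 12.16 mm)

Layer 53 (z = 16.96): the cube is not intersected at this z (z outside [0, 16]); the cylinder at (13, 8.5): section is a regular 12-gon, circumradius r=10 (perimeter = 2·12·10.000·sin(180°/12) = 62.12 mm); Taking the union: only the r=10 cylinder at (13, 8.5) is present, so the union is just that shape — boundary = 62.12 mm. So its perimeter = 62.12 mm. Layer 38 (z = 12.16): the cube (footprint 6×8) is included at this height (perimeter 28.00 mm); the r=10 cylinder at (13, 8.5) contributes a regular 12-gon of circumradius 10 (perimeter = 2·12·10.000·sin(180°/12) = 62.12 mm); Taking the union: the regions partially overlap (shared area 11.56 mm²), so the edge portions inside another operand are dropped and the merged outline is re-measured after clipping — boundary = 74.08 mm. So its perimeter = 74.08 mm. Layer 38 is larger (74.08 vs 62.12 mm).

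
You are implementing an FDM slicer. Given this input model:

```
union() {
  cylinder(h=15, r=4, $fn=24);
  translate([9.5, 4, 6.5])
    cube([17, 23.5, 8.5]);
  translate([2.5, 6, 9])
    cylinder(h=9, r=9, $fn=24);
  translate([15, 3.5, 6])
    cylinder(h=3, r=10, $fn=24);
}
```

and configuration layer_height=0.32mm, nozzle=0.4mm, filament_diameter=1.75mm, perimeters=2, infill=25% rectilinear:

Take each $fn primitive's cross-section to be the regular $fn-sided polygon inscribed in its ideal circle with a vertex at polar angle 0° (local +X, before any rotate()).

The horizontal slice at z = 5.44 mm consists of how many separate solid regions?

1

At z = 5.44 mm: the cylinder: section is a regular 24-gon, circumradius r=4; the cube at (9.5, 4) does not reach this height (z outside [6.5, 15]); the cylinder at (2.5, 6) is not intersected at this z (z outside [9, 18]); the cylinder at (15, 3.5) is absent (z outside [6, 9]); Taking the union: only the r=4 cylinder is present, so the union is just that shape — 1 connected region. The result has 1 disconnected region.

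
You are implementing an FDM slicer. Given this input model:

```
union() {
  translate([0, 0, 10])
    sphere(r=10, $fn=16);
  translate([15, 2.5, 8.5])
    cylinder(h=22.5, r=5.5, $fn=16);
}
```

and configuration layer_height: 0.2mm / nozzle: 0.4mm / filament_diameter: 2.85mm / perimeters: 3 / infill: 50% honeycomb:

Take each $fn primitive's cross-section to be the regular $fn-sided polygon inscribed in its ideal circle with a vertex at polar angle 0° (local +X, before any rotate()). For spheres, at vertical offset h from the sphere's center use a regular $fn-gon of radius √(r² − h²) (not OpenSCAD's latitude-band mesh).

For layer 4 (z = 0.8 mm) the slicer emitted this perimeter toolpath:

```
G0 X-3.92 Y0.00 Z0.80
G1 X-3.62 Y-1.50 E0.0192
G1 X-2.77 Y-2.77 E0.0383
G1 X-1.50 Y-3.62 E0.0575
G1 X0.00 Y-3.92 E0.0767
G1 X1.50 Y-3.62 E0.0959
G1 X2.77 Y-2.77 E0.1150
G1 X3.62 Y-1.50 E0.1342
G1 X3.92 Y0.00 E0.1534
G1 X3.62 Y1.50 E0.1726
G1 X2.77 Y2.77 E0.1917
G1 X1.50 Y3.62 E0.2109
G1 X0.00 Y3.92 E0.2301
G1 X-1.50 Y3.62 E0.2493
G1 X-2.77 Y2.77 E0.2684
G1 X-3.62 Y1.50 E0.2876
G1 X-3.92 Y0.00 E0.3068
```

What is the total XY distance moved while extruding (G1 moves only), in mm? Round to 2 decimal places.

Sum the Euclidean lengths of each G1 segment: total = 24.46 mm.

24.46 mm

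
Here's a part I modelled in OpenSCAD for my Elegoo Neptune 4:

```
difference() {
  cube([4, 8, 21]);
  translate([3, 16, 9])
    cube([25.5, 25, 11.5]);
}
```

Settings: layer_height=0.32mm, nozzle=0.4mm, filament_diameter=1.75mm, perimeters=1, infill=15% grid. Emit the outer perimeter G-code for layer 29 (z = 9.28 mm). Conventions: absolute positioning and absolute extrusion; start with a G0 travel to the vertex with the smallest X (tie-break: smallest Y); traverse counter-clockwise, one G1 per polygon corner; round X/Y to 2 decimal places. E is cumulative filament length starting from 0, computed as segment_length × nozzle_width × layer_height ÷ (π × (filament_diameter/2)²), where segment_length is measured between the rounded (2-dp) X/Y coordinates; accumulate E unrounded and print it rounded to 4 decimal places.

At z = 9.28 mm: the cube is present — its section is the full 4×8 rectangle; the cube at (3, 16) (footprint 25.5×25) is included at this height; Subtracting the remaining from the first: starting from the 4×8 cube, the 25.5×25 cube at (3, 16) misses the remaining region (no effect) — 1 connected region. The outline is a single polygon with 4 vertices. Extrusion per mm of travel: 0.4 × 0.32 / (π × 0.875²) = 0.053216. Accumulating E over each segment gives final E = 1.2772.

G0 X0.00 Y0.00 Z9.28
G1 X4.00 Y0.00 E0.2129
G1 X4.00 Y8.00 E0.6386
G1 X0.00 Y8.00 E0.8515
G1 X0.00 Y0.00 E1.2772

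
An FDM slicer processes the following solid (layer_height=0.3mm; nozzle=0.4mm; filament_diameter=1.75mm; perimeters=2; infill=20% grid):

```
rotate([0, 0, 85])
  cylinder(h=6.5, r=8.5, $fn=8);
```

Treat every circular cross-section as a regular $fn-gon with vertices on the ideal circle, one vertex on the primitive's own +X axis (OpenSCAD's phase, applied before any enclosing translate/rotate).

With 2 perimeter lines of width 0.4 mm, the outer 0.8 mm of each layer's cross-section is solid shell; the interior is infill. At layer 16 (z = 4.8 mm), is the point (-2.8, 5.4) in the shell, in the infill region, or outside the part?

At z = 4.8 mm: the r=8.5 cylinder gives a regular 8-gon of circumradius 8.5 (constant along its height); (rotated 85° about Z; rotation is an isometry so areas/perimeters/island counts are preserved). Overall, the cross-section is a single solid region. Undo the 85° rotation: the query point maps to (5.135, 3.260) in the un-rotated model frame. The nearest boundary edge runs (8.50, 0.00)→(6.01, 6.01); distance from the point to it = 1.86 mm. The point is inside the cross-section and 1.86 mm from the nearest boundary — more than the 0.8 mm shell width (2 × 0.4), so it's in the infill interior.

infill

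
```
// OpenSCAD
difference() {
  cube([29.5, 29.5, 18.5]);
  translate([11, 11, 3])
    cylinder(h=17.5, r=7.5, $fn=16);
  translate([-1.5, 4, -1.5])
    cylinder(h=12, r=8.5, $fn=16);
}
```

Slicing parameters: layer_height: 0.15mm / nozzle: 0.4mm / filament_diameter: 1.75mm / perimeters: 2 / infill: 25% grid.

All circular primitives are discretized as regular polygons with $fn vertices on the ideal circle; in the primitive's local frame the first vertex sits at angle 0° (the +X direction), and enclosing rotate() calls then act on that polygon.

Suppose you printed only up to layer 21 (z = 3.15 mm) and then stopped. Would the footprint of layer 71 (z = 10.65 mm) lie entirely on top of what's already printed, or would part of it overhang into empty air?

part overhangs

Compare the two slices. At z = 3.15: the cube (footprint 29.5×29.5) is included at this height (area 870.25 mm²); the r=7.5 cylinder at (11, 11) contributes a regular 16-gon of circumradius 7.5 (area = (16/2)·7.500²·sin(360°/16) = 172.21 mm²); the cylinder at (-1.5, 4): section is a regular 16-gon, circumradius r=8.5 (area = (16/2)·8.500²·sin(360°/16) = 221.19 mm²); After the difference (first − rest): starting from the 29.5×29.5 cube (870.25 mm²), the r=7.5 cylinder at (11, 11) lies wholly inside it (removes its full 172.21 mm² and its 46.82 mm outline becomes a hole wall); the r=8.5 cylinder at (-1.5, 4) partially overlaps it — only the 62.52 mm² overlap (of its 221.19 mm²) is removed, clipping the outline — area = 635.53 mm². At z = 10.65: the 29.5×29.5 cube contributes its full rectangle (area 870.25 mm²); the cylinder at (11, 11): section is a regular 16-gon, circumradius r=7.5 (area = (16/2)·7.500²·sin(360°/16) = 172.21 mm²); the cylinder at (-1.5, 4) does not reach this height (z outside [-1.5, 10.5]); Subtracting the remaining from the first: starting from the 29.5×29.5 cube (870.25 mm²), the r=7.5 cylinder at (11, 11) lies wholly inside it (removes its full 172.21 mm² and its 46.82 mm outline becomes a hole wall) — area = 698.04 mm². Checking containment: at z = 10.65 the cross-section extends beyond the z = 3.15 cross-section by about 62.52 mm².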